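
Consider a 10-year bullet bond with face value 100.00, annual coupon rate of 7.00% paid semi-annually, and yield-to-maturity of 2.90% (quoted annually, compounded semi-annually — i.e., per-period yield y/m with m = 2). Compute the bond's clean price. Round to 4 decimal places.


Coupon per period c = face * coupon_rate / m = 3.500000
Periods per year m = 2; per-period yield y/m = 0.014500
Number of cashflows N = 20
Cashflows (t years, CF_t, discount factor 1/(1+y/m)^(m*t), PV):
  t = 0.5000: CF_t = 3.500000, DF = 0.985707, PV = 3.449975
  t = 1.0000: CF_t = 3.500000, DF = 0.971619, PV = 3.400666
  t = 1.5000: CF_t = 3.500000, DF = 0.957732, PV = 3.352061
  t = 2.0000: CF_t = 3.500000, DF = 0.944043, PV = 3.304151
  t = 2.5000: CF_t = 3.500000, DF = 0.930550, PV = 3.256925
  t = 3.0000: CF_t = 3.500000, DF = 0.917250, PV = 3.210375
  t = 3.5000: CF_t = 3.500000, DF = 0.904140, PV = 3.164490
  t = 4.0000: CF_t = 3.500000, DF = 0.891217, PV = 3.119260
  t = 4.5000: CF_t = 3.500000, DF = 0.878479, PV = 3.074678
  t = 5.0000: CF_t = 3.500000, DF = 0.865923, PV = 3.030732
  t = 5.5000: CF_t = 3.500000, DF = 0.853547, PV = 2.987414
  t = 6.0000: CF_t = 3.500000, DF = 0.841347, PV = 2.944716
  t = 6.5000: CF_t = 3.500000, DF = 0.829322, PV = 2.902628
  t = 7.0000: CF_t = 3.500000, DF = 0.817469, PV = 2.861141
  t = 7.5000: CF_t = 3.500000, DF = 0.805785, PV = 2.820248
  t = 8.0000: CF_t = 3.500000, DF = 0.794268, PV = 2.779939
  t = 8.5000: CF_t = 3.500000, DF = 0.782916, PV = 2.740206
  t = 9.0000: CF_t = 3.500000, DF = 0.771726, PV = 2.701041
  t = 9.5000: CF_t = 3.500000, DF = 0.760696, PV = 2.662435
  t = 10.0000: CF_t = 103.500000, DF = 0.749823, PV = 77.606719
Price P = sum_t PV_t = 135.369799

Answer: Price = 135.3698


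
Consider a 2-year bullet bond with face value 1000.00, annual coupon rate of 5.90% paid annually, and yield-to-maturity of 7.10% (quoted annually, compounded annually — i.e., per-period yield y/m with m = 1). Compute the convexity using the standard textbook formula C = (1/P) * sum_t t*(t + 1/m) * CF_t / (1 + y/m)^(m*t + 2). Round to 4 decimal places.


Answer: Convexity = 5.0345

Derivation:
Coupon per period c = face * coupon_rate / m = 59.000000
Periods per year m = 1; per-period yield y/m = 0.071000
Number of cashflows N = 2
Cashflows (t years, CF_t, discount factor 1/(1+y/m)^(m*t), PV):
  t = 1.0000: CF_t = 59.000000, DF = 0.933707, PV = 55.088702
  t = 2.0000: CF_t = 1059.000000, DF = 0.871808, PV = 923.245115
Price P = sum_t PV_t = 978.333817
Convexity numerator sum_t t*(t + 1/m) * CF_t / (1+y/m)^(m*t + 2):
  t = 1.0000: term = 96.053589
  t = 2.0000: term = 4829.357181
Convexity = (1/P) * sum = 4925.410770 / 978.333817 = 5.034489


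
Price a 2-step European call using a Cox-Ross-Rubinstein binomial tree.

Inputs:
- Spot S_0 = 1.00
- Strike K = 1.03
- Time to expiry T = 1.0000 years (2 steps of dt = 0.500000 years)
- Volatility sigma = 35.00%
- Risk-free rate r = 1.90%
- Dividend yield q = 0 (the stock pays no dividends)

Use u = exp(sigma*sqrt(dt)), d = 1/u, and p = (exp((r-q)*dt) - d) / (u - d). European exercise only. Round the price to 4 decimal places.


dt = T/N = 0.500000
u = exp(sigma*sqrt(dt)) = 1.280803; d = 1/u = 0.780760
p = (exp((r-q)*dt) - d) / (u - d) = 0.457531
Discount per step: exp(-r*dt) = 0.990545
Stock lattice S(k, i) with i counting down-moves:
  k=0: S(0,0) = 1.0000
  k=1: S(1,0) = 1.2808; S(1,1) = 0.7808
  k=2: S(2,0) = 1.6405; S(2,1) = 1.0000; S(2,2) = 0.6096
Terminal payoffs V(N, i) = max(S_T - K, 0):
  V(2,0) = 0.610457; V(2,1) = 0.000000; V(2,2) = 0.000000
Backward induction: V(k, i) = exp(-r*dt) * [p * V(k+1, i) + (1-p) * V(k+1, i+1)].
  V(1,0) = exp(-r*dt) * [p*0.610457 + (1-p)*0.000000] = 0.276662
  V(1,1) = exp(-r*dt) * [p*0.000000 + (1-p)*0.000000] = 0.000000
  V(0,0) = exp(-r*dt) * [p*0.276662 + (1-p)*0.000000] = 0.125385

Answer: Price = V(0,0) = 0.1254


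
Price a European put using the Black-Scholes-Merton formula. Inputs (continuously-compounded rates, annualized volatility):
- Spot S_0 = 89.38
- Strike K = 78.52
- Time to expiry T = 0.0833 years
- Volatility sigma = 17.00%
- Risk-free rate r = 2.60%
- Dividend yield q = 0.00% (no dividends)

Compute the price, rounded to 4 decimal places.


Answer: Price = 0.0046

Derivation:
d1 = (ln(S/K) + (r - q + 0.5*sigma^2) * T) / (sigma * sqrt(T)) = 2.70892032
d2 = d1 - sigma * sqrt(T) = 2.65985537
exp(-rT) = 0.99783654; exp(-qT) = 1.00000000
P = K * exp(-rT) * N(-d2) - S_0 * exp(-qT) * N(-d1)
N(-d1) = 0.00337513; N(-d2) = 0.00390871
P = 78.5200 * 0.99783654 * 0.00390871 - 89.3800 * 1.00000000 * 0.00337513 = 0.0046


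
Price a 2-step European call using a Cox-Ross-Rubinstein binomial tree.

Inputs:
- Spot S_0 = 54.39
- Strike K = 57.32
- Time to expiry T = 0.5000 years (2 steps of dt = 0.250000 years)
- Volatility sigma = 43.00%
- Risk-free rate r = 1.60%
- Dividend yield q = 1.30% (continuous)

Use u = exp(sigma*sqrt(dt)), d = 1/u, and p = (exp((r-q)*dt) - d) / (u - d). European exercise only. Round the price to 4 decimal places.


dt = T/N = 0.250000
u = exp(sigma*sqrt(dt)) = 1.239862; d = 1/u = 0.806541
p = (exp((r-q)*dt) - d) / (u - d) = 0.448188
Discount per step: exp(-r*dt) = 0.996008
Stock lattice S(k, i) with i counting down-moves:
  k=0: S(0,0) = 54.3900
  k=1: S(1,0) = 67.4361; S(1,1) = 43.8678
  k=2: S(2,0) = 83.6114; S(2,1) = 54.3900; S(2,2) = 35.3812
Terminal payoffs V(N, i) = max(S_T - K, 0):
  V(2,0) = 26.291437; V(2,1) = 0.000000; V(2,2) = 0.000000
Backward induction: V(k, i) = exp(-r*dt) * [p * V(k+1, i) + (1-p) * V(k+1, i+1)].
  V(1,0) = exp(-r*dt) * [p*26.291437 + (1-p)*0.000000] = 11.736455
  V(1,1) = exp(-r*dt) * [p*0.000000 + (1-p)*0.000000] = 0.000000
  V(0,0) = exp(-r*dt) * [p*11.736455 + (1-p)*0.000000] = 5.239135

Answer: Price = V(0,0) = 5.2391


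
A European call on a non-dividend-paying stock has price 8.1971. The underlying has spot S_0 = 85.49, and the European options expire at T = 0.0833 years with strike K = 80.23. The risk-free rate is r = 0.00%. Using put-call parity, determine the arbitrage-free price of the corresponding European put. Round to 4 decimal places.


Put-call parity: C - P = S_0 * exp(-qT) - K * exp(-rT).
S_0 * exp(-qT) = 85.4900 * 1.00000000 = 85.49000000
K * exp(-rT) = 80.2300 * 1.00000000 = 80.23000000
P = C - S*exp(-qT) + K*exp(-rT)
P = 8.1971 - 85.49000000 + 80.23000000 = 2.9371

Answer: Put price = 2.9371


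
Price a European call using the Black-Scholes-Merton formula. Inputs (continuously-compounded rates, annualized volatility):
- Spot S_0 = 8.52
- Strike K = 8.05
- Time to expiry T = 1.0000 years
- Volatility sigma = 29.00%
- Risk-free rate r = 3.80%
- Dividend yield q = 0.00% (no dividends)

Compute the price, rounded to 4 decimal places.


Answer: Price = 1.3722

Derivation:
d1 = (ln(S/K) + (r - q + 0.5*sigma^2) * T) / (sigma * sqrt(T)) = 0.47170431
d2 = d1 - sigma * sqrt(T) = 0.18170431
exp(-rT) = 0.96271294; exp(-qT) = 1.00000000
C = S_0 * exp(-qT) * N(d1) - K * exp(-rT) * N(d2)
N(d1) = 0.68143107; N(d2) = 0.57209261
C = 8.5200 * 1.00000000 * 0.68143107 - 8.0500 * 0.96271294 * 0.57209261 = 1.3722


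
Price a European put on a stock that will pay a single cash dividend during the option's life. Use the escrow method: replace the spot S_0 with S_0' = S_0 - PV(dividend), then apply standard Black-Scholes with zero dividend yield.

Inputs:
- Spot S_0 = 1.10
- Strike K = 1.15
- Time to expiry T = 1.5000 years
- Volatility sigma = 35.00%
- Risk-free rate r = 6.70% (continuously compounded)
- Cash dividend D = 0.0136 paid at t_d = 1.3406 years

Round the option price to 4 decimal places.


PV(D) = D * exp(-r * t_d) = 0.0136 * 0.91409552 = 0.01243170
S_0' = S_0 - PV(D) = 1.1000 - 0.01243170 = 1.08756830
d1 = (ln(S_0'/K) + (r + sigma^2/2)*T) / (sigma*sqrt(T)) = 0.31856744
d2 = d1 - sigma*sqrt(T) = -0.11009326
exp(-rT) = 0.90438511
N(-d1) = 0.37502727; N(-d2) = 0.54383229
P = K * exp(-rT) * N(-d2) - S_0' * N(-d1) = 1.1500 * 0.90438511 * 0.54383229 - 1.08756830 * 0.37502727 = 0.1577

Answer: Price = 0.1577


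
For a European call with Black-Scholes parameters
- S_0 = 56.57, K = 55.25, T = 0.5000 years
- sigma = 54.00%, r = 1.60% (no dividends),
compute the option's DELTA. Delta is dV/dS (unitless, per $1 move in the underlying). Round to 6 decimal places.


Answer: Delta = 0.607844

Derivation:
d1 = 0.2737039308; d2 = -0.1081337311
phi(d1) = 0.3842755314; exp(-qT) = 1.0000000000; exp(-rT) = 0.9920319148
N(d1) = 0.6078439216
Delta = exp(-qT) * N(d1) = 1.0000000000 * 0.6078439216 = 0.607844


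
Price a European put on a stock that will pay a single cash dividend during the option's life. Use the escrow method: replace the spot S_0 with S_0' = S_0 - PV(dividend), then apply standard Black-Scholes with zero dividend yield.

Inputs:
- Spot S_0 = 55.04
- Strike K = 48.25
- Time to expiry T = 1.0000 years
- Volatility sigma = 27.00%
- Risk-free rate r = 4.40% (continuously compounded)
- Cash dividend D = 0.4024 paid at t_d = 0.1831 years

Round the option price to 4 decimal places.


PV(D) = D * exp(-r * t_d) = 0.4024 * 0.99197597 = 0.39917113
S_0' = S_0 - PV(D) = 55.0400 - 0.39917113 = 54.64082887
d1 = (ln(S_0'/K) + (r + sigma^2/2)*T) / (sigma*sqrt(T)) = 0.75865021
d2 = d1 - sigma*sqrt(T) = 0.48865021
exp(-rT) = 0.95695396
N(-d1) = 0.22403091; N(-d2) = 0.31254468
P = K * exp(-rT) * N(-d2) - S_0' * N(-d1) = 48.2500 * 0.95695396 * 0.31254468 - 54.64082887 * 0.22403091 = 2.1899

Answer: Price = 2.1899


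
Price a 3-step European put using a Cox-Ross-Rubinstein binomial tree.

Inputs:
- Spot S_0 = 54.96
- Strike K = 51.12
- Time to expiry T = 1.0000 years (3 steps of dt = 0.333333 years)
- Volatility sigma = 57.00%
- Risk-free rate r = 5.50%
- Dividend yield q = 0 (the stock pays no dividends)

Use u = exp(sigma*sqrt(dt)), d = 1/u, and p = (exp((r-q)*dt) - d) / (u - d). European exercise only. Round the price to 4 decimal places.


Answer: Price = V(0,0) = 9.4267

Derivation:
dt = T/N = 0.333333
u = exp(sigma*sqrt(dt)) = 1.389702; d = 1/u = 0.719579
p = (exp((r-q)*dt) - d) / (u - d) = 0.446073
Discount per step: exp(-r*dt) = 0.981834
Stock lattice S(k, i) with i counting down-moves:
  k=0: S(0,0) = 54.9600
  k=1: S(1,0) = 76.3780; S(1,1) = 39.5480
  k=2: S(2,0) = 106.1428; S(2,1) = 54.9600; S(2,2) = 28.4579
  k=3: S(3,0) = 147.5068; S(3,1) = 76.3780; S(3,2) = 39.5480; S(3,3) = 20.4777
Terminal payoffs V(N, i) = max(K - S_T, 0):
  V(3,0) = 0.000000; V(3,1) = 0.000000; V(3,2) = 11.571966; V(3,3) = 30.642296
Backward induction: V(k, i) = exp(-r*dt) * [p * V(k+1, i) + (1-p) * V(k+1, i+1)].
  V(2,0) = exp(-r*dt) * [p*0.000000 + (1-p)*0.000000] = 0.000000
  V(2,1) = exp(-r*dt) * [p*0.000000 + (1-p)*11.571966] = 6.293582
  V(2,2) = exp(-r*dt) * [p*11.571966 + (1-p)*30.642296] = 21.733423
  V(1,0) = exp(-r*dt) * [p*0.000000 + (1-p)*6.293582] = 3.422857
  V(1,1) = exp(-r*dt) * [p*6.293582 + (1-p)*21.733423] = 14.576434
  V(0,0) = exp(-r*dt) * [p*3.422857 + (1-p)*14.576434] = 9.426712


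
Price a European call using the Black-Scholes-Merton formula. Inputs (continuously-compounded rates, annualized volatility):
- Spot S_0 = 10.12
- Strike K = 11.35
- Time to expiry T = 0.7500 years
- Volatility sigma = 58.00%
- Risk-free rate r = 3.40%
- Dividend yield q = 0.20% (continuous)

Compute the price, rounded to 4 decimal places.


d1 = (ln(S/K) + (r - q + 0.5*sigma^2) * T) / (sigma * sqrt(T)) = 0.07056797
d2 = d1 - sigma * sqrt(T) = -0.43172676
exp(-rT) = 0.97482238; exp(-qT) = 0.99850112
C = S_0 * exp(-qT) * N(d1) - K * exp(-rT) * N(d2)
N(d1) = 0.52812920; N(d2) = 0.33297001
C = 10.1200 * 0.99850112 * 0.52812920 - 11.3500 * 0.97482238 * 0.33297001 = 1.6526

Answer: Price = 1.6526


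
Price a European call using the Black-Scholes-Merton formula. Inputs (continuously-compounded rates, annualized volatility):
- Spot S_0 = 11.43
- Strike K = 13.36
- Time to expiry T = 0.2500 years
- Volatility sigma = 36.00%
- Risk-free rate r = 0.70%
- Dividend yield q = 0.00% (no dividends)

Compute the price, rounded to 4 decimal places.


Answer: Price = 0.2407

Derivation:
d1 = (ln(S/K) + (r - q + 0.5*sigma^2) * T) / (sigma * sqrt(T)) = -0.76707606
d2 = d1 - sigma * sqrt(T) = -0.94707606
exp(-rT) = 0.99825153; exp(-qT) = 1.00000000
C = S_0 * exp(-qT) * N(d1) - K * exp(-rT) * N(d2)
N(d1) = 0.22151815; N(d2) = 0.17180001
C = 11.4300 * 1.00000000 * 0.22151815 - 13.3600 * 0.99825153 * 0.17180001 = 0.2407


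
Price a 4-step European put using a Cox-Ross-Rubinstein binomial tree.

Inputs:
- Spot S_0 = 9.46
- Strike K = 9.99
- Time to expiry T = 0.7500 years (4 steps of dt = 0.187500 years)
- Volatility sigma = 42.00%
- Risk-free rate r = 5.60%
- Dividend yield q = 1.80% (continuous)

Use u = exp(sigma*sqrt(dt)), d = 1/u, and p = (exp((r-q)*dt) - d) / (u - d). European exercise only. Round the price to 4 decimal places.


dt = T/N = 0.187500
u = exp(sigma*sqrt(dt)) = 1.199453; d = 1/u = 0.833714
p = (exp((r-q)*dt) - d) / (u - d) = 0.474209
Discount per step: exp(-r*dt) = 0.989555
Stock lattice S(k, i) with i counting down-moves:
  k=0: S(0,0) = 9.4600
  k=1: S(1,0) = 11.3468; S(1,1) = 7.8869
  k=2: S(2,0) = 13.6100; S(2,1) = 9.4600; S(2,2) = 6.5754
  k=3: S(3,0) = 16.3245; S(3,1) = 11.3468; S(3,2) = 7.8869; S(3,3) = 5.4820
  k=4: S(4,0) = 19.5805; S(4,1) = 13.6100; S(4,2) = 9.4600; S(4,3) = 6.5754; S(4,4) = 4.5704
Terminal payoffs V(N, i) = max(K - S_T, 0):
  V(4,0) = 0.000000; V(4,1) = 0.000000; V(4,2) = 0.530000; V(4,3) = 3.414559; V(4,4) = 5.419553
Backward induction: V(k, i) = exp(-r*dt) * [p * V(k+1, i) + (1-p) * V(k+1, i+1)].
  V(3,0) = exp(-r*dt) * [p*0.000000 + (1-p)*0.000000] = 0.000000
  V(3,1) = exp(-r*dt) * [p*0.000000 + (1-p)*0.530000] = 0.275758
  V(3,2) = exp(-r*dt) * [p*0.530000 + (1-p)*3.414559] = 2.025297
  V(3,3) = exp(-r*dt) * [p*3.414559 + (1-p)*5.419553] = 4.422089
  V(2,0) = exp(-r*dt) * [p*0.000000 + (1-p)*0.275758] = 0.143477
  V(2,1) = exp(-r*dt) * [p*0.275758 + (1-p)*2.025297] = 1.183161
  V(2,2) = exp(-r*dt) * [p*2.025297 + (1-p)*4.422089] = 3.251191
  V(1,0) = exp(-r*dt) * [p*0.143477 + (1-p)*1.183161] = 0.682925
  V(1,1) = exp(-r*dt) * [p*1.183161 + (1-p)*3.251191] = 2.246796
  V(0,0) = exp(-r*dt) * [p*0.682925 + (1-p)*2.246796] = 1.489472

Answer: Price = V(0,0) = 1.4895


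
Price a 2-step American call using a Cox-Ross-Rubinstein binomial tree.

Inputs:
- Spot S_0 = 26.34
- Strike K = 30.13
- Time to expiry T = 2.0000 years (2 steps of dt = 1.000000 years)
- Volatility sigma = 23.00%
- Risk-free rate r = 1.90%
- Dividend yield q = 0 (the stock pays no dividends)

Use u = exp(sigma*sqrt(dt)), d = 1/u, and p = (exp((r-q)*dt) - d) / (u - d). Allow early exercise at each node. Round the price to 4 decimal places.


dt = T/N = 1.000000
u = exp(sigma*sqrt(dt)) = 1.258600; d = 1/u = 0.794534
p = (exp((r-q)*dt) - d) / (u - d) = 0.484086
Discount per step: exp(-r*dt) = 0.981179
Stock lattice S(k, i) with i counting down-moves:
  k=0: S(0,0) = 26.3400
  k=1: S(1,0) = 33.1515; S(1,1) = 20.9280
  k=2: S(2,0) = 41.7245; S(2,1) = 26.3400; S(2,2) = 16.6280
Terminal payoffs V(N, i) = max(S_T - K, 0):
  V(2,0) = 11.594509; V(2,1) = 0.000000; V(2,2) = 0.000000
Backward induction: V(k, i) = exp(-r*dt) * [p * V(k+1, i) + (1-p) * V(k+1, i+1)]; then take max(V_cont, immediate exercise) for American.
  V(1,0) = exp(-r*dt) * [p*11.594509 + (1-p)*0.000000] = 5.507104; exercise = 3.021524; V(1,0) = max -> 5.507104
  V(1,1) = exp(-r*dt) * [p*0.000000 + (1-p)*0.000000] = 0.000000; exercise = 0.000000; V(1,1) = max -> 0.000000
  V(0,0) = exp(-r*dt) * [p*5.507104 + (1-p)*0.000000] = 2.615738; exercise = 0.000000; V(0,0) = max -> 2.615738

Answer: Price = V(0,0) = 2.6157


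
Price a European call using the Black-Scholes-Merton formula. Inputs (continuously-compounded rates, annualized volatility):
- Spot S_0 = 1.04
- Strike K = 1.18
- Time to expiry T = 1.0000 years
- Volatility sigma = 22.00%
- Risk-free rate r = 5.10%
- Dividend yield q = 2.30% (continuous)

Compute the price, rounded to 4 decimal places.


d1 = (ln(S/K) + (r - q + 0.5*sigma^2) * T) / (sigma * sqrt(T)) = -0.33678966
d2 = d1 - sigma * sqrt(T) = -0.55678966
exp(-rT) = 0.95027867; exp(-qT) = 0.97726248
C = S_0 * exp(-qT) * N(d1) - K * exp(-rT) * N(d2)
N(d1) = 0.36813773; N(d2) = 0.28883557
C = 1.0400 * 0.97726248 * 0.36813773 - 1.1800 * 0.95027867 * 0.28883557 = 0.0503

Answer: Price = 0.0503


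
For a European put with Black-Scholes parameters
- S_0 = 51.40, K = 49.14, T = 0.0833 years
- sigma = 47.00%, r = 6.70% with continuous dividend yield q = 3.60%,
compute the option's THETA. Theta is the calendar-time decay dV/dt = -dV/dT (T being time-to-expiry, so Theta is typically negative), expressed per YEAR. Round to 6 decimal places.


d1 = 0.4183377599; d2 = 0.2826875848
phi(d1) = 0.3655172615; exp(-qT) = 0.9970056919; exp(-rT) = 0.9944344454
Theta = -S*exp(-qT)*phi(d1)*sigma/(2*sqrt(T)) + r*K*exp(-rT)*N(-d2) - q*S*exp(-qT)*N(-d1)
N(-d1) = 0.3378500928; N(-d2) = 0.3887081671; sqrt(T) = 0.2886173938
Term 1 = -51.4000 * 0.9970056919 * 0.3655172615 * 0.4700 / (2 * 0.2886173938) = -15.2515509371
Term 2 = 0.0670 * 49.1400 * 0.9944344454 * 0.3887081671 = 1.2726523376
Term 3 = -0.0360 * 51.4000 * 0.9970056919 * 0.3378500928 = -0.6232858966
Theta = -15.2515509371 + (1.2726523376) + (-0.6232858966) = -14.602184

Answer: Theta = -14.602184


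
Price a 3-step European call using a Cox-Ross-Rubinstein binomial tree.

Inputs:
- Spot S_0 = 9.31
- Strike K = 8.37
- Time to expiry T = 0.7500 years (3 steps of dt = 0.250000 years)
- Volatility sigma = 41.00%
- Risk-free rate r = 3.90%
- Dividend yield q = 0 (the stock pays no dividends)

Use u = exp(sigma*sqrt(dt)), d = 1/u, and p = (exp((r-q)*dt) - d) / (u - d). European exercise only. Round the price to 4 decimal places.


dt = T/N = 0.250000
u = exp(sigma*sqrt(dt)) = 1.227525; d = 1/u = 0.814647
p = (exp((r-q)*dt) - d) / (u - d) = 0.472659
Discount per step: exp(-r*dt) = 0.990297
Stock lattice S(k, i) with i counting down-moves:
  k=0: S(0,0) = 9.3100
  k=1: S(1,0) = 11.4283; S(1,1) = 7.5844
  k=2: S(2,0) = 14.0285; S(2,1) = 9.3100; S(2,2) = 6.1786
  k=3: S(3,0) = 17.2203; S(3,1) = 11.4283; S(3,2) = 7.5844; S(3,3) = 5.0334
Terminal payoffs V(N, i) = max(S_T - K, 0):
  V(3,0) = 8.850303; V(3,1) = 3.058258; V(3,2) = 0.000000; V(3,3) = 0.000000
Backward induction: V(k, i) = exp(-r*dt) * [p * V(k+1, i) + (1-p) * V(k+1, i+1)].
  V(2,0) = exp(-r*dt) * [p*8.850303 + (1-p)*3.058258] = 5.739685
  V(2,1) = exp(-r*dt) * [p*3.058258 + (1-p)*0.000000] = 1.431488
  V(2,2) = exp(-r*dt) * [p*0.000000 + (1-p)*0.000000] = 0.000000
  V(1,0) = exp(-r*dt) * [p*5.739685 + (1-p)*1.431488] = 3.434149
  V(1,1) = exp(-r*dt) * [p*1.431488 + (1-p)*0.000000] = 0.670041
  V(0,0) = exp(-r*dt) * [p*3.434149 + (1-p)*0.670041] = 1.957344

Answer: Price = V(0,0) = 1.9573


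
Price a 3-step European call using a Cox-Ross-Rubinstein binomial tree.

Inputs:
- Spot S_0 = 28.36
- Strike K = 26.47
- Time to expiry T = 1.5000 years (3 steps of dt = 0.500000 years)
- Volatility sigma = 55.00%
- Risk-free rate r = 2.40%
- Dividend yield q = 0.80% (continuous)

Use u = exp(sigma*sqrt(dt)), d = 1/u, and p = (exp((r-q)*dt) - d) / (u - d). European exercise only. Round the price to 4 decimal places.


Answer: Price = V(0,0) = 8.8925

Derivation:
dt = T/N = 0.500000
u = exp(sigma*sqrt(dt)) = 1.475370; d = 1/u = 0.677796
p = (exp((r-q)*dt) - d) / (u - d) = 0.414051
Discount per step: exp(-r*dt) = 0.988072
Stock lattice S(k, i) with i counting down-moves:
  k=0: S(0,0) = 28.3600
  k=1: S(1,0) = 41.8415; S(1,1) = 19.2223
  k=2: S(2,0) = 61.7317; S(2,1) = 28.3600; S(2,2) = 13.0288
  k=3: S(3,0) = 91.0771; S(3,1) = 41.8415; S(3,2) = 19.2223; S(3,3) = 8.8309
Terminal payoffs V(N, i) = max(S_T - K, 0):
  V(3,0) = 64.607054; V(3,1) = 15.371490; V(3,2) = 0.000000; V(3,3) = 0.000000
Backward induction: V(k, i) = exp(-r*dt) * [p * V(k+1, i) + (1-p) * V(k+1, i+1)].
  V(2,0) = exp(-r*dt) * [p*64.607054 + (1-p)*15.371490] = 35.330983
  V(2,1) = exp(-r*dt) * [p*15.371490 + (1-p)*0.000000] = 6.288657
  V(2,2) = exp(-r*dt) * [p*0.000000 + (1-p)*0.000000] = 0.000000
  V(1,0) = exp(-r*dt) * [p*35.330983 + (1-p)*6.288657] = 18.095201
  V(1,1) = exp(-r*dt) * [p*6.288657 + (1-p)*0.000000] = 2.572764
  V(0,0) = exp(-r*dt) * [p*18.095201 + (1-p)*2.572764] = 8.892487


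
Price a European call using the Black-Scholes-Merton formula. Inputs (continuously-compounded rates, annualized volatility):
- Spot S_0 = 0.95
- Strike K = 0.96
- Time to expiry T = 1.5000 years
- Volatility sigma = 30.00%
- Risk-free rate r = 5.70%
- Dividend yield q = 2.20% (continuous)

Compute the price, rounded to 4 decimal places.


d1 = (ln(S/K) + (r - q + 0.5*sigma^2) * T) / (sigma * sqrt(T)) = 0.29809936
d2 = d1 - sigma * sqrt(T) = -0.06932410
exp(-rT) = 0.91805314; exp(-qT) = 0.96753856
C = S_0 * exp(-qT) * N(d1) - K * exp(-rT) * N(d2)
N(d1) = 0.61718634; N(d2) = 0.47236582
C = 0.9500 * 0.96753856 * 0.61718634 - 0.9600 * 0.91805314 * 0.47236582 = 0.1510

Answer: Price = 0.1510


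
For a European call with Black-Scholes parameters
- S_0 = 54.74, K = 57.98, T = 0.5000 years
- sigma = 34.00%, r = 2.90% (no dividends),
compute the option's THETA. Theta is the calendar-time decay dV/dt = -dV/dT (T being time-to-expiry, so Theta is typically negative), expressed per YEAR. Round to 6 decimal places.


Answer: Theta = -5.874995

Derivation:
d1 = -0.0586624932; d2 = -0.2990787988
phi(d1) = 0.3982564330; exp(-qT) = 1.0000000000; exp(-rT) = 0.9856046187
Theta = -S*exp(-qT)*phi(d1)*sigma/(2*sqrt(T)) - r*K*exp(-rT)*N(d2) + q*S*exp(-qT)*N(d1)
N(d1) = 0.4766104670; N(d2) = 0.3824399612; sqrt(T) = 0.7071067812
Term 1 = -54.7400 * 1.0000000000 * 0.3982564330 * 0.3400 / (2 * 0.7071067812) = -5.2412094082
Term 2 = -0.0290 * 57.9800 * 0.9856046187 * 0.3824399612 = -0.6337853619
Term 3 = 0 (no dividend yield, q = 0)
Theta = -5.2412094082 + (-0.6337853619) + (0.0000000000) = -5.874995


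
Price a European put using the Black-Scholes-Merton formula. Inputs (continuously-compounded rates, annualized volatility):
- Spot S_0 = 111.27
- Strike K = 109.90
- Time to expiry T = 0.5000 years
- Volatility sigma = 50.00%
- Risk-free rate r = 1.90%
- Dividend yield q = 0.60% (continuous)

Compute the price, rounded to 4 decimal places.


d1 = (ln(S/K) + (r - q + 0.5*sigma^2) * T) / (sigma * sqrt(T)) = 0.23020234
d2 = d1 - sigma * sqrt(T) = -0.12335105
exp(-rT) = 0.99054498; exp(-qT) = 0.99700450
P = K * exp(-rT) * N(-d2) - S_0 * exp(-qT) * N(-d1)
N(-d1) = 0.40896727; N(-d2) = 0.54908544
P = 109.9000 * 0.99054498 * 0.54908544 - 111.2700 * 0.99700450 * 0.40896727 = 14.4045

Answer: Price = 14.4045


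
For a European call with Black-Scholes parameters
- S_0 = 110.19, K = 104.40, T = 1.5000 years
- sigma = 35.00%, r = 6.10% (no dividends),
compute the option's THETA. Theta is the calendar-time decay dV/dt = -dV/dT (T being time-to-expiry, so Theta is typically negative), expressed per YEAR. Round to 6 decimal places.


d1 = 0.5537047606; d2 = 0.1250440557
phi(d1) = 0.3422434291; exp(-qT) = 1.0000000000; exp(-rT) = 0.9125613162
Theta = -S*exp(-qT)*phi(d1)*sigma/(2*sqrt(T)) - r*K*exp(-rT)*N(d2) + q*S*exp(-qT)*N(d1)
N(d1) = 0.7101095417; N(d2) = 0.5497556637; sqrt(T) = 1.2247448714
Term 1 = -110.1900 * 1.0000000000 * 0.3422434291 * 0.3500 / (2 * 1.2247448714) = -5.3885227514
Term 2 = -0.0610 * 104.4000 * 0.9125613162 * 0.5497556637 = -3.1949355434
Term 3 = 0 (no dividend yield, q = 0)
Theta = -5.3885227514 + (-3.1949355434) + (0.0000000000) = -8.583458

Answer: Theta = -8.583458


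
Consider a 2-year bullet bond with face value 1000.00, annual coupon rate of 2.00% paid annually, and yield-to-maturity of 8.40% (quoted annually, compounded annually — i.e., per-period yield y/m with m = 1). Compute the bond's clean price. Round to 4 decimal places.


Coupon per period c = face * coupon_rate / m = 20.000000
Periods per year m = 1; per-period yield y/m = 0.084000
Number of cashflows N = 2
Cashflows (t years, CF_t, discount factor 1/(1+y/m)^(m*t), PV):
  t = 1.0000: CF_t = 20.000000, DF = 0.922509, PV = 18.450185
  t = 2.0000: CF_t = 1020.000000, DF = 0.851023, PV = 868.043736
Price P = sum_t PV_t = 886.493920

Answer: Price = 886.4939


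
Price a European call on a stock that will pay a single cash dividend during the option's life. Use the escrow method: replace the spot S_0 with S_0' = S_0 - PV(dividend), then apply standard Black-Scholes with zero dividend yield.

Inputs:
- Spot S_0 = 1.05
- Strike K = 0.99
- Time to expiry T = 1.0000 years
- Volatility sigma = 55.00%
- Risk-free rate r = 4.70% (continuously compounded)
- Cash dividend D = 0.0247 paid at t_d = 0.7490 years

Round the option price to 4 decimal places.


PV(D) = D * exp(-r * t_d) = 0.0247 * 0.96540942 = 0.02384561
S_0' = S_0 - PV(D) = 1.0500 - 0.02384561 = 1.02615439
d1 = (ln(S_0'/K) + (r + sigma^2/2)*T) / (sigma*sqrt(T)) = 0.42567008
d2 = d1 - sigma*sqrt(T) = -0.12432992
exp(-rT) = 0.95408740
N(d1) = 0.66482587; N(d2) = 0.45052703
C = S_0' * N(d1) - K * exp(-rT) * N(d2) = 1.02615439 * 0.66482587 - 0.9900 * 0.95408740 * 0.45052703 = 0.2567

Answer: Price = 0.2567


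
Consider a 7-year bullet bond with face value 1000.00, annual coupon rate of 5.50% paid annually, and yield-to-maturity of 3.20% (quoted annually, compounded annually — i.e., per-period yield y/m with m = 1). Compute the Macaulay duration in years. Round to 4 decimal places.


Answer: Macaulay duration = 6.0693 years

Derivation:
Coupon per period c = face * coupon_rate / m = 55.000000
Periods per year m = 1; per-period yield y/m = 0.032000
Number of cashflows N = 7
Cashflows (t years, CF_t, discount factor 1/(1+y/m)^(m*t), PV):
  t = 1.0000: CF_t = 55.000000, DF = 0.968992, PV = 53.294574
  t = 2.0000: CF_t = 55.000000, DF = 0.938946, PV = 51.642029
  t = 3.0000: CF_t = 55.000000, DF = 0.909831, PV = 50.040726
  t = 4.0000: CF_t = 55.000000, DF = 0.881620, PV = 48.489075
  t = 5.0000: CF_t = 55.000000, DF = 0.854283, PV = 46.985538
  t = 6.0000: CF_t = 55.000000, DF = 0.827793, PV = 45.528622
  t = 7.0000: CF_t = 1055.000000, DF = 0.802125, PV = 846.242005
Price P = sum_t PV_t = 1142.222568
Macaulay numerator sum_t t * PV_t:
  t * PV_t at t = 1.0000: 53.294574
  t * PV_t at t = 2.0000: 103.284057
  t * PV_t at t = 3.0000: 150.122177
  t * PV_t at t = 4.0000: 193.956300
  t * PV_t at t = 5.0000: 234.927689
  t * PV_t at t = 6.0000: 273.171732
  t * PV_t at t = 7.0000: 5923.694034
Macaulay duration D = (sum_t t * PV_t) / P = 6932.450564 / 1142.222568 = 6.069264


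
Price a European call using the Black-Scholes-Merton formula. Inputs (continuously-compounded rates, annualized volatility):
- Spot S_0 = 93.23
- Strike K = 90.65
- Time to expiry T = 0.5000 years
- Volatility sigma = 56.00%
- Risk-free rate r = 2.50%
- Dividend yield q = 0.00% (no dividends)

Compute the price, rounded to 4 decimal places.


d1 = (ln(S/K) + (r - q + 0.5*sigma^2) * T) / (sigma * sqrt(T)) = 0.30042851
d2 = d1 - sigma * sqrt(T) = -0.09555129
exp(-rT) = 0.98757780; exp(-qT) = 1.00000000
C = S_0 * exp(-qT) * N(d1) - K * exp(-rT) * N(d2)
N(d1) = 0.61807484; N(d2) = 0.46193848
C = 93.2300 * 1.00000000 * 0.61807484 - 90.6500 * 0.98757780 * 0.46193848 = 16.2686

Answer: Price = 16.2686


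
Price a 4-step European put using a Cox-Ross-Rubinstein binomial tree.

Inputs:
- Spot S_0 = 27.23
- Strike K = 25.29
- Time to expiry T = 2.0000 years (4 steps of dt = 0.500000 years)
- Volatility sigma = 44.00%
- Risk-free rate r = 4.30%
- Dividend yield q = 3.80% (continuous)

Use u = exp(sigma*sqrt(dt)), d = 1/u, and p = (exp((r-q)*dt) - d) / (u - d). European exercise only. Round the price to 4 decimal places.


dt = T/N = 0.500000
u = exp(sigma*sqrt(dt)) = 1.364963; d = 1/u = 0.732621
p = (exp((r-q)*dt) - d) / (u - d) = 0.426798
Discount per step: exp(-r*dt) = 0.978729
Stock lattice S(k, i) with i counting down-moves:
  k=0: S(0,0) = 27.2300
  k=1: S(1,0) = 37.1679; S(1,1) = 19.9493
  k=2: S(2,0) = 50.7328; S(2,1) = 27.2300; S(2,2) = 14.6152
  k=3: S(3,0) = 69.2484; S(3,1) = 37.1679; S(3,2) = 19.9493; S(3,3) = 10.7074
  k=4: S(4,0) = 94.5215; S(4,1) = 50.7328; S(4,2) = 27.2300; S(4,3) = 14.6152; S(4,4) = 7.8445
Terminal payoffs V(N, i) = max(K - S_T, 0):
  V(4,0) = 0.000000; V(4,1) = 0.000000; V(4,2) = 0.000000; V(4,3) = 10.674752; V(4,4) = 17.445510
Backward induction: V(k, i) = exp(-r*dt) * [p * V(k+1, i) + (1-p) * V(k+1, i+1)].
  V(3,0) = exp(-r*dt) * [p*0.000000 + (1-p)*0.000000] = 0.000000
  V(3,1) = exp(-r*dt) * [p*0.000000 + (1-p)*0.000000] = 0.000000
  V(3,2) = exp(-r*dt) * [p*0.000000 + (1-p)*10.674752] = 5.988638
  V(3,3) = exp(-r*dt) * [p*10.674752 + (1-p)*17.445510] = 14.246154
  V(2,0) = exp(-r*dt) * [p*0.000000 + (1-p)*0.000000] = 0.000000
  V(2,1) = exp(-r*dt) * [p*0.000000 + (1-p)*5.988638] = 3.359683
  V(2,2) = exp(-r*dt) * [p*5.988638 + (1-p)*14.246154] = 10.493802
  V(1,0) = exp(-r*dt) * [p*0.000000 + (1-p)*3.359683] = 1.884814
  V(1,1) = exp(-r*dt) * [p*3.359683 + (1-p)*10.493802] = 7.290529
  V(0,0) = exp(-r*dt) * [p*1.884814 + (1-p)*7.290529] = 4.877381

Answer: Price = V(0,0) = 4.8774


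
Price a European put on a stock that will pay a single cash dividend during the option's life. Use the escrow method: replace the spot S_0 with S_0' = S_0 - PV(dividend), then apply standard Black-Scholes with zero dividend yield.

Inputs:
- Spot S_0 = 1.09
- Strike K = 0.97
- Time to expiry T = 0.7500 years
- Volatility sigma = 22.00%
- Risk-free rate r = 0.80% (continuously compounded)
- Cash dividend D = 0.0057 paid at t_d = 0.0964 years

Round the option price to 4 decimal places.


PV(D) = D * exp(-r * t_d) = 0.0057 * 0.99922910 = 0.00569561
S_0' = S_0 - PV(D) = 1.0900 - 0.00569561 = 1.08430439
d1 = (ln(S_0'/K) + (r + sigma^2/2)*T) / (sigma*sqrt(T)) = 0.71144185
d2 = d1 - sigma*sqrt(T) = 0.52091626
exp(-rT) = 0.99401796
N(-d1) = 0.23840524; N(-d2) = 0.30121255
P = K * exp(-rT) * N(-d2) - S_0' * N(-d1) = 0.9700 * 0.99401796 * 0.30121255 - 1.08430439 * 0.23840524 = 0.0319

Answer: Price = 0.0319


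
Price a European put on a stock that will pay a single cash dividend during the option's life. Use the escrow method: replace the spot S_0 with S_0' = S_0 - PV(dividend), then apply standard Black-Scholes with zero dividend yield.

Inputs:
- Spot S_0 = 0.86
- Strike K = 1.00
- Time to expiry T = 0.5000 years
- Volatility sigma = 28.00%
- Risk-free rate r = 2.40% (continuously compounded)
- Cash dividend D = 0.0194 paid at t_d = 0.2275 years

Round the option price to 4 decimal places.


PV(D) = D * exp(-r * t_d) = 0.0194 * 0.99455488 = 0.01929436
S_0' = S_0 - PV(D) = 0.8600 - 0.01929436 = 0.84070564
d1 = (ln(S_0'/K) + (r + sigma^2/2)*T) / (sigma*sqrt(T)) = -0.71677241
d2 = d1 - sigma*sqrt(T) = -0.91476231
exp(-rT) = 0.98807171
N(-d1) = 0.76324273; N(-d2) = 0.81984179
P = K * exp(-rT) * N(-d2) - S_0' * N(-d1) = 1.0000 * 0.98807171 * 0.81984179 - 0.84070564 * 0.76324273 = 0.1684

Answer: Price = 0.1684


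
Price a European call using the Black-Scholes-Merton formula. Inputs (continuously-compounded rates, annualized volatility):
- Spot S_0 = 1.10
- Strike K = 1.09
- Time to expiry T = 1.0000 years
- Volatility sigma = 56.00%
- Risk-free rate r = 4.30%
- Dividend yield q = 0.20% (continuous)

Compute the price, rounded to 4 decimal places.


d1 = (ln(S/K) + (r - q + 0.5*sigma^2) * T) / (sigma * sqrt(T)) = 0.36952229
d2 = d1 - sigma * sqrt(T) = -0.19047771
exp(-rT) = 0.95791139; exp(-qT) = 0.99800200
C = S_0 * exp(-qT) * N(d1) - K * exp(-rT) * N(d2)
N(d1) = 0.64413077; N(d2) = 0.42446740
C = 1.1000 * 0.99800200 * 0.64413077 - 1.0900 * 0.95791139 * 0.42446740 = 0.2639

Answer: Price = 0.2639


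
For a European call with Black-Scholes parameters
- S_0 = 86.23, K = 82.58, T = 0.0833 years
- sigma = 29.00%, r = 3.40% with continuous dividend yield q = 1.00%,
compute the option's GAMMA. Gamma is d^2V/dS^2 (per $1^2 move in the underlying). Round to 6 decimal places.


Answer: Gamma = 0.046612

Derivation:
d1 = 0.5824748654; d2 = 0.4987758212
phi(d1) = 0.3366952644; exp(-qT) = 0.9991673468; exp(-rT) = 0.9971718069
Gamma = exp(-qT) * phi(d1) / (S * sigma * sqrt(T)) = 0.9991673468 * 0.3366952644 / (86.2300 * 0.2900 * 0.2886173938) = 0.046612


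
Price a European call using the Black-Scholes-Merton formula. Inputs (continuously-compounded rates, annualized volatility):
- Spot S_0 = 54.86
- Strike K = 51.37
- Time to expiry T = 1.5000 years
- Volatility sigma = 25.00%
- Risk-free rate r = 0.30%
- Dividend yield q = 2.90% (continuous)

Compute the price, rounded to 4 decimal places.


d1 = (ln(S/K) + (r - q + 0.5*sigma^2) * T) / (sigma * sqrt(T)) = 0.24039338
d2 = d1 - sigma * sqrt(T) = -0.06579283
exp(-rT) = 0.99551011; exp(-qT) = 0.95743255
C = S_0 * exp(-qT) * N(d1) - K * exp(-rT) * N(d2)
N(d1) = 0.59498735; N(d2) = 0.47377138
C = 54.8600 * 0.95743255 * 0.59498735 - 51.3700 * 0.99551011 * 0.47377138 = 7.0232

Answer: Price = 7.0232


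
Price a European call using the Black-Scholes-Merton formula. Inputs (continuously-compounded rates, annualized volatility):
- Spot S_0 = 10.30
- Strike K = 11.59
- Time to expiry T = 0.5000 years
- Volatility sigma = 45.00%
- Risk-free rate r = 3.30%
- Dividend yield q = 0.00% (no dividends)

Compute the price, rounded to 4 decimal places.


d1 = (ln(S/K) + (r - q + 0.5*sigma^2) * T) / (sigma * sqrt(T)) = -0.15988081
d2 = d1 - sigma * sqrt(T) = -0.47807886
exp(-rT) = 0.98363538; exp(-qT) = 1.00000000
C = S_0 * exp(-qT) * N(d1) - K * exp(-rT) * N(d2)
N(d1) = 0.43648748; N(d2) = 0.31629704
C = 10.3000 * 1.00000000 * 0.43648748 - 11.5900 * 0.98363538 * 0.31629704 = 0.8899

Answer: Price = 0.8899


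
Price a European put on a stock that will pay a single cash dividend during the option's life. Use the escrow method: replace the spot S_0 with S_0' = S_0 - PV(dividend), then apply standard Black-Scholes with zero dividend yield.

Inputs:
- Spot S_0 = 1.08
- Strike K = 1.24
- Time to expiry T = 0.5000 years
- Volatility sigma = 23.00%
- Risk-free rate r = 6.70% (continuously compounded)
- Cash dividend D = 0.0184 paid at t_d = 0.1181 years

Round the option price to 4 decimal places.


PV(D) = D * exp(-r * t_d) = 0.0184 * 0.99211852 = 0.01825498
S_0' = S_0 - PV(D) = 1.0800 - 0.01825498 = 1.06174502
d1 = (ln(S_0'/K) + (r + sigma^2/2)*T) / (sigma*sqrt(T)) = -0.66697128
d2 = d1 - sigma*sqrt(T) = -0.82960584
exp(-rT) = 0.96705491
N(-d1) = 0.74760476; N(-d2) = 0.79661916
P = K * exp(-rT) * N(-d2) - S_0' * N(-d1) = 1.2400 * 0.96705491 * 0.79661916 - 1.06174502 * 0.74760476 = 0.1615

Answer: Price = 0.1615


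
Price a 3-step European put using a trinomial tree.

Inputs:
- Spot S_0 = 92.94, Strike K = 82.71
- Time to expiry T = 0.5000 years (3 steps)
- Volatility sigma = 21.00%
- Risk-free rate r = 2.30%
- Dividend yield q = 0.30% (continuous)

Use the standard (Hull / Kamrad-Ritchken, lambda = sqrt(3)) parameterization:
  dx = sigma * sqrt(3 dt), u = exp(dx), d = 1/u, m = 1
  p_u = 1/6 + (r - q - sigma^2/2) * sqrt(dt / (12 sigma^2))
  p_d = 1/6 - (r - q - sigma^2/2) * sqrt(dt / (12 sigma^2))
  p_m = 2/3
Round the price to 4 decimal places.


Answer: Price = V(0,0) = 1.4783

Derivation:
dt = T/N = 0.166667; dx = sigma*sqrt(3*dt) = 0.148492
u = exp(dx) = 1.160084; d = 1/u = 0.862007
p_u = 0.165516, p_m = 0.666667, p_d = 0.167817
Discount per step: exp(-r*dt) = 0.996174
Stock lattice S(k, j) with j the centered position index:
  k=0: S(0,+0) = 92.9400
  k=1: S(1,-1) = 80.1149; S(1,+0) = 92.9400; S(1,+1) = 107.8182
  k=2: S(2,-2) = 69.0596; S(2,-1) = 80.1149; S(2,+0) = 92.9400; S(2,+1) = 107.8182; S(2,+2) = 125.0782
  k=3: S(3,-3) = 59.5298; S(3,-2) = 69.0596; S(3,-1) = 80.1149; S(3,+0) = 92.9400; S(3,+1) = 107.8182; S(3,+2) = 125.0782; S(3,+3) = 145.1012
Terminal payoffs V(N, j) = max(K - S_T, 0):
  V(3,-3) = 23.180210; V(3,-2) = 13.650443; V(3,-1) = 2.595112; V(3,+0) = 0.000000; V(3,+1) = 0.000000; V(3,+2) = 0.000000; V(3,+3) = 0.000000
Backward induction: V(k, j) = exp(-r*dt) * [p_u * V(k+1, j+1) + p_m * V(k+1, j) + p_d * V(k+1, j-1)]
  V(2,-2) = exp(-r*dt) * [p_u*2.595112 + p_m*13.650443 + p_d*23.180210] = 13.368520
  V(2,-1) = exp(-r*dt) * [p_u*0.000000 + p_m*2.595112 + p_d*13.650443] = 4.005469
  V(2,+0) = exp(-r*dt) * [p_u*0.000000 + p_m*0.000000 + p_d*2.595112] = 0.433838
  V(2,+1) = exp(-r*dt) * [p_u*0.000000 + p_m*0.000000 + p_d*0.000000] = 0.000000
  V(2,+2) = exp(-r*dt) * [p_u*0.000000 + p_m*0.000000 + p_d*0.000000] = 0.000000
  V(1,-1) = exp(-r*dt) * [p_u*0.433838 + p_m*4.005469 + p_d*13.368520] = 4.966512
  V(1,+0) = exp(-r*dt) * [p_u*0.000000 + p_m*0.433838 + p_d*4.005469] = 0.957733
  V(1,+1) = exp(-r*dt) * [p_u*0.000000 + p_m*0.000000 + p_d*0.433838] = 0.072527
  V(0,+0) = exp(-r*dt) * [p_u*0.072527 + p_m*0.957733 + p_d*4.966512] = 1.478281


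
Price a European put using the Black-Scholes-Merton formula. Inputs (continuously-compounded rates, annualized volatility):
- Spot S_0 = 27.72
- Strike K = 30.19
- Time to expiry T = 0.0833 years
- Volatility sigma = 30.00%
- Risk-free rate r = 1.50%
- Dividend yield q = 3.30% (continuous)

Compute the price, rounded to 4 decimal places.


Answer: Price = 2.7153

Derivation:
d1 = (ln(S/K) + (r - q + 0.5*sigma^2) * T) / (sigma * sqrt(T)) = -0.95983438
d2 = d1 - sigma * sqrt(T) = -1.04641960
exp(-rT) = 0.99875128; exp(-qT) = 0.99725487
P = K * exp(-rT) * N(-d2) - S_0 * exp(-qT) * N(-d1)
N(-d1) = 0.83143071; N(-d2) = 0.85231633
P = 30.1900 * 0.99875128 * 0.85231633 - 27.7200 * 0.99725487 * 0.83143071 = 2.7153


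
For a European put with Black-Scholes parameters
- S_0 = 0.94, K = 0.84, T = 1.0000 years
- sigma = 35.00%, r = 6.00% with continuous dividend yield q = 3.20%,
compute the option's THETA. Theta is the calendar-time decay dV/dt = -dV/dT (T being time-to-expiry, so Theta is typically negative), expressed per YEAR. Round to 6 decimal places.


Answer: Theta = -0.042571

Derivation:
d1 = 0.5763656669; d2 = 0.2263656669
phi(d1) = 0.3378892080; exp(-qT) = 0.9685065821; exp(-rT) = 0.9417645336
Theta = -S*exp(-qT)*phi(d1)*sigma/(2*sqrt(T)) + r*K*exp(-rT)*N(-d2) - q*S*exp(-qT)*N(-d1)
N(-d1) = 0.2821840229; N(-d2) = 0.4104585144; sqrt(T) = 1.0000000000
Term 1 = -0.9400 * 0.9685065821 * 0.3378892080 * 0.3500 / (2 * 1.0000000000) = -0.0538322832
Term 2 = 0.0600 * 0.8400 * 0.9417645336 * 0.4104585144 = 0.0194823857
Term 3 = -0.0320 * 0.9400 * 0.9685065821 * 0.2821840229 = -0.0082207763
Theta = -0.0538322832 + (0.0194823857) + (-0.0082207763) = -0.042571


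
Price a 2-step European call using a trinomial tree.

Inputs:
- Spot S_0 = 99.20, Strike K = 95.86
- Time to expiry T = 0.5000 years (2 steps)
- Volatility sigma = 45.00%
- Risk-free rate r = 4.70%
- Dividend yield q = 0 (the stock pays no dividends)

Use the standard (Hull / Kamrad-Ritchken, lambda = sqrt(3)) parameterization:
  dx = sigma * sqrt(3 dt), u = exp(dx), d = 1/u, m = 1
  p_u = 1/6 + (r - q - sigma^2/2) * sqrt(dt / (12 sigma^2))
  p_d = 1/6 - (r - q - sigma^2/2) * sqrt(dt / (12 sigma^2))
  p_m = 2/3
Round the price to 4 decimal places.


Answer: Price = V(0,0) = 14.0892

Derivation:
dt = T/N = 0.250000; dx = sigma*sqrt(3*dt) = 0.389711
u = exp(dx) = 1.476555; d = 1/u = 0.677252
p_u = 0.149266, p_m = 0.666667, p_d = 0.184067
Discount per step: exp(-r*dt) = 0.988319
Stock lattice S(k, j) with j the centered position index:
  k=0: S(0,+0) = 99.2000
  k=1: S(1,-1) = 67.1834; S(1,+0) = 99.2000; S(1,+1) = 146.4742
  k=2: S(2,-2) = 45.5001; S(2,-1) = 67.1834; S(2,+0) = 99.2000; S(2,+1) = 146.4742; S(2,+2) = 216.2772
Terminal payoffs V(N, j) = max(S_T - K, 0):
  V(2,-2) = 0.000000; V(2,-1) = 0.000000; V(2,+0) = 3.340000; V(2,+1) = 50.614221; V(2,+2) = 120.417191
Backward induction: V(k, j) = exp(-r*dt) * [p_u * V(k+1, j+1) + p_m * V(k+1, j) + p_d * V(k+1, j-1)]
  V(1,-1) = exp(-r*dt) * [p_u*3.340000 + p_m*0.000000 + p_d*0.000000] = 0.492725
  V(1,+0) = exp(-r*dt) * [p_u*50.614221 + p_m*3.340000 + p_d*0.000000] = 9.667386
  V(1,+1) = exp(-r*dt) * [p_u*120.417191 + p_m*50.614221 + p_d*3.340000] = 51.720488
  V(0,+0) = exp(-r*dt) * [p_u*51.720488 + p_m*9.667386 + p_d*0.492725] = 14.089203


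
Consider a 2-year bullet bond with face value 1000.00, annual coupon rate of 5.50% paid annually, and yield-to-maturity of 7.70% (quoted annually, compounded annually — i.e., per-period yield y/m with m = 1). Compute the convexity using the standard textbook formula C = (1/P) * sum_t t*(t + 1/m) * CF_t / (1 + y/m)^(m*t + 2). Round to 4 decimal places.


Coupon per period c = face * coupon_rate / m = 55.000000
Periods per year m = 1; per-period yield y/m = 0.077000
Number of cashflows N = 2
Cashflows (t years, CF_t, discount factor 1/(1+y/m)^(m*t), PV):
  t = 1.0000: CF_t = 55.000000, DF = 0.928505, PV = 51.067781
  t = 2.0000: CF_t = 1055.000000, DF = 0.862122, PV = 909.538429
Price P = sum_t PV_t = 960.606210
Convexity numerator sum_t t*(t + 1/m) * CF_t / (1+y/m)^(m*t + 2):
  t = 1.0000: term = 88.053288
  t = 2.0000: term = 4704.797080
Convexity = (1/P) * sum = 4792.850367 / 960.606210 = 4.989402

Answer: Convexity = 4.9894
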